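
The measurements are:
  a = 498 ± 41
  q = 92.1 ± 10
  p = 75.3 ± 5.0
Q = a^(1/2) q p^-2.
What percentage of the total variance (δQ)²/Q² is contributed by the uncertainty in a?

5.45%

(δQ/Q)² = (½·δa/a)² + (1·δq/q)² + (-2·δp/p)²
  a term: (0.5×0.0823)² = 0.00169
  q term: (1×0.109)² = 0.0118
  p term: (-2×0.0664)² = 0.0176
Total = 0.0311. Share from a = 0.00169/0.0311 = 0.0545.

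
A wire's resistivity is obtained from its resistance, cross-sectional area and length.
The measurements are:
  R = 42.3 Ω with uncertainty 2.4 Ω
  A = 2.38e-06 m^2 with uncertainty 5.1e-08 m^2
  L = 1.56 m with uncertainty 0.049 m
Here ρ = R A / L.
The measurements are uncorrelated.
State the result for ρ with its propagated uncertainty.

(6.45 ± 0.441) × 10^-5 Ω·m

ρ is a product of powers, so relative uncertainties combine in quadrature:
  (1·δR/R)² = (1×0.0567)² = 0.00322;  (1·δA/A)² = (1×0.0214)² = 0.000459;  (-1·δL/L)² = (-1×0.0314)² = 0.000987
δρ/ρ = √(0.00466) = 0.0683
ρ = 6.45e-05 Ω·m, so δρ = 0.0683 × 6.45e-05 = 4.41e-06 Ω·m.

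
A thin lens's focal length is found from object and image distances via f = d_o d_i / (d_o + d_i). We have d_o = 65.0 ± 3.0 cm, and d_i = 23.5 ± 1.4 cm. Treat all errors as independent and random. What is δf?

0.784 cm

∂f/∂d_o = (d_i/(d_o+d_i))² = 0.0705;  ∂f/∂d_i = (d_o/(d_o+d_i))² = 0.539
δf = √((∂f/∂d_o · δd_o)² + (∂f/∂d_i · δd_i)²) = √(0.0447 + 0.570) = 0.784 cm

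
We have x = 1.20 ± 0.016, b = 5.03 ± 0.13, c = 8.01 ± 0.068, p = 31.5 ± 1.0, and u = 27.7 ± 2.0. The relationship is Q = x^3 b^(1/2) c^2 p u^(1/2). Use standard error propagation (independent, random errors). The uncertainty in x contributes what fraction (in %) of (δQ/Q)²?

(δQ/Q)² = (3·δx/x)² + (½·δb/b)² + (2·δc/c)² + (1·δp/p)² + (½·δu/u)²
  x term: (3×0.0133)² = 0.00160
  b term: (0.5×0.0258)² = 0.000167
  c term: (2×0.00849)² = 0.000288
  p term: (1×0.0317)² = 0.00101
  u term: (0.5×0.0722)² = 0.00130
Total = 0.00437. Share from x = 0.00160/0.00437 = 0.366.

36.6%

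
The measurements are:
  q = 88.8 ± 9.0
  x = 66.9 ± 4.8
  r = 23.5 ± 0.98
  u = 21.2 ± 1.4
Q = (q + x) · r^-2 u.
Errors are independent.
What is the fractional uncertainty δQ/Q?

Let w = q + x = 156. δw = √(δq² + δx²) = √(81.0 + 23.0) = 10.2, so δw/w = 0.0655.
Q is then a monomial in w, r, u:
δQ/Q = √((δw/w)² + (-2·δr/r)² + (1·δu/u)²) = √(0.00429 + 0.00696 + 0.00436) = 0.125

0.125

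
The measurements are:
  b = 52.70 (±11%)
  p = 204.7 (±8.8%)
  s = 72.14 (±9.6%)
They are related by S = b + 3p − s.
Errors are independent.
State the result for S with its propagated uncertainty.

Each term contributes (cᵢ δxᵢ)² to (δS)²:
  (δb)² = 33.6;  (3·δp)² = 2920;  (δs)² = 48.0
δS = √(3000) = 54.8
S = 594.7.

594.7 ± 54.8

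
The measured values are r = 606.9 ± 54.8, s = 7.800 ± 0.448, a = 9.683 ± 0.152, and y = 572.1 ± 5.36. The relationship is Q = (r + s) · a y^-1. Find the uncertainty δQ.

0.947

Let u = r + s = 614.7. δu = √(δr² + δs²) = √(3000 + 0.201) = 54.8, so δu/u = 0.0892.
Q is then a monomial in u, a, y:
δQ/Q = √((δu/u)² + (1·δa/a)² + (-1·δy/y)²) = √(0.00795 + 0.000246 + 8.78e-05) = 0.0910
Q = 10.40, so δQ = 0.0910 × 10.40 = 0.947.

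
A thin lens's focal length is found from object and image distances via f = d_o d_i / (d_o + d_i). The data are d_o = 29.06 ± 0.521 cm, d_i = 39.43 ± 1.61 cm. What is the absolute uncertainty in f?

0.337 cm

∂f/∂d_o = (d_i/(d_o+d_i))² = 0.331;  ∂f/∂d_i = (d_o/(d_o+d_i))² = 0.180
δf = √((∂f/∂d_o · δd_o)² + (∂f/∂d_i · δd_i)²) = √(0.0298 + 0.0840) = 0.337 cm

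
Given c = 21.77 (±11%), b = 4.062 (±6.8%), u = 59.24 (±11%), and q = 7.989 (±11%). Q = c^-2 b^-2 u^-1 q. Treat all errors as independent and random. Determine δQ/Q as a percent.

30.2%

Relative error in a monomial: (δQ/Q)² = Σ (nᵢ · δxᵢ/xᵢ)².
  (-2·δc/c)² = (-2×0.110)² = 0.0484;  (-2·δb/b)² = (-2×0.0680)² = 0.0185;  (-1·δu/u)² = (-1×0.110)² = 0.0121;  (1·δq/q)² = (1×0.110)² = 0.0121
δQ/Q = √(0.0911) = 0.302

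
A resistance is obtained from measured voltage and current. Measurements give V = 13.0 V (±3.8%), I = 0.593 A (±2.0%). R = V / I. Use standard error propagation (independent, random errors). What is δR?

0.941 Ω

R is a product of powers, so relative uncertainties combine in quadrature:
  (1·δV/V)² = (1×0.0380)² = 0.00144;  (-1·δI/I)² = (-1×0.0200)² = 0.000400
δR/R = √(0.00184) = 0.0429
R = 21.9 Ω, so δR = 0.0429 × 21.9 = 0.941 Ω.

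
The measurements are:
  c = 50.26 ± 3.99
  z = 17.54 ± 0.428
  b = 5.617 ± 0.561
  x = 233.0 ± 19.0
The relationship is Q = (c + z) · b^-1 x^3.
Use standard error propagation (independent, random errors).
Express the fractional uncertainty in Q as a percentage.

27.1%

Let u = c + z = 67.80. δu = √(δc² + δz²) = √(15.9 + 0.183) = 4.01, so δu/u = 0.0592.
Q is then a monomial in u, b, x:
δQ/Q = √((δu/u)² + (-1·δb/b)² + (3·δx/x)²) = √(0.00350 + 0.00998 + 0.0598) = 0.271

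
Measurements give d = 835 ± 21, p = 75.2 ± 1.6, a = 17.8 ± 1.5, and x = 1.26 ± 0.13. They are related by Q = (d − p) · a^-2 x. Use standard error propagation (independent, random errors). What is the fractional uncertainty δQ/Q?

Let u = d − p = 760. δu = √(δd² + δp²) = √(441 + 2.56) = 21.1, so δu/u = 0.0277.
Q is then a monomial in u, a, x:
δQ/Q = √((δu/u)² + (-2·δa/a)² + (1·δx/x)²) = √(0.000768 + 0.0284 + 0.0106) = 0.200

0.200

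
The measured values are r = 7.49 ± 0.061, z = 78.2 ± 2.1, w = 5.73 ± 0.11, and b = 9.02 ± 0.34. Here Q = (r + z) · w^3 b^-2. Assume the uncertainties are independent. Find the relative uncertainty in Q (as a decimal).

Let u = r + z = 85.7. δu = √(δr² + δz²) = √(0.00372 + 4.41) = 2.10, so δu/u = 0.0245.
Q is then a monomial in u, w, b:
δQ/Q = √((δu/u)² + (3·δw/w)² + (-2·δb/b)²) = √(0.000601 + 0.00332 + 0.00568) = 0.0980

0.0980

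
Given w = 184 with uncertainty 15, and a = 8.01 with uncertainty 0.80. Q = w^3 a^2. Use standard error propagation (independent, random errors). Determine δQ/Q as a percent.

31.6%

Products/powers → add relative errors in quadrature, weighted by exponent:
  (3·δw/w)² = (3×0.0815)² = 0.0598;  (2·δa/a)² = (2×0.0999)² = 0.0399
δQ/Q = √(0.0997) = 0.316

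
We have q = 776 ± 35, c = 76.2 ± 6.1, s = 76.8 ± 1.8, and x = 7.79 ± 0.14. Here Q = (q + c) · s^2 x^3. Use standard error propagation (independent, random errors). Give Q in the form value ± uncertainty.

(2.38 ± 0.197) × 10^9

Let u = q + c = 852. δu = √(δq² + δc²) = √(1220 + 37.2) = 35.5, so δu/u = 0.0417.
Q is then a monomial in u, s, x:
δQ/Q = √((δu/u)² + (2·δs/s)² + (3·δx/x)²) = √(0.00174 + 0.00220 + 0.00291) = 0.0827
Q = 2.38e+09, so δQ = 0.0827 × 2.38e+09 = 1.97e+08.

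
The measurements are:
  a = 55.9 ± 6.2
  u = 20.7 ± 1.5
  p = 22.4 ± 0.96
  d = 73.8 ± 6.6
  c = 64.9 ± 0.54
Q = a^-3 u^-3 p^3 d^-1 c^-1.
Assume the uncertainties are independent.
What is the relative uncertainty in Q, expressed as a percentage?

42.7%

Products/powers → add relative errors in quadrature, weighted by exponent:
  (-3·δa/a)² = (-3×0.111)² = 0.111;  (-3·δu/u)² = (-3×0.0725)² = 0.0473;  (3·δp/p)² = (3×0.0429)² = 0.0165;  (-1·δd/d)² = (-1×0.0894)² = 0.00800;  (-1·δc/c)² = (-1×0.00832)² = 6.92e-05
δQ/Q = √(0.183) = 0.427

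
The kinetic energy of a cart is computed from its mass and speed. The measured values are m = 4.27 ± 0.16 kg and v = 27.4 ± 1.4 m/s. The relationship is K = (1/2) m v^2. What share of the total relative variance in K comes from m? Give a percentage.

(δK/K)² = (1·δm/m)² + (2·δv/v)²
  m term: (1×0.0375)² = 0.00140
  v term: (2×0.0511)² = 0.0104
Total = 0.0118. Share from m = 0.00140/0.0118 = 0.119.

11.9%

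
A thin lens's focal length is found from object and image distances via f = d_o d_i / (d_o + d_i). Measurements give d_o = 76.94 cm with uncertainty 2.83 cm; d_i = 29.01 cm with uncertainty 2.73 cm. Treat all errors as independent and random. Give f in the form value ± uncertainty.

∂f/∂d_o = (d_i/(d_o+d_i))² = 0.0750;  ∂f/∂d_i = (d_o/(d_o+d_i))² = 0.527
δf = √((∂f/∂d_o · δd_o)² + (∂f/∂d_i · δd_i)²) = √(0.0450 + 2.07) = 1.46 cm
f = 21.07 cm.

21.07 ± 1.46 cm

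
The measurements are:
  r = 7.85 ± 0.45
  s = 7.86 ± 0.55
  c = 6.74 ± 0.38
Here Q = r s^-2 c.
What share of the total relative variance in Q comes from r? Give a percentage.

12.6%

(δQ/Q)² = (1·δr/r)² + (-2·δs/s)² + (1·δc/c)²
  r term: (1×0.0573)² = 0.00329
  s term: (-2×0.0700)² = 0.0196
  c term: (1×0.0564)² = 0.00318
Total = 0.0261. Share from r = 0.00329/0.0261 = 0.126.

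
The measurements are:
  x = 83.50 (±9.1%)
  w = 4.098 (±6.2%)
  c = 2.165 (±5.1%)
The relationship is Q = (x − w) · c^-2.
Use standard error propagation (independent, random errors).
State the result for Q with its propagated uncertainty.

16.94 ± 2.37

Let u = x − w = 79.40. δu = √(δx² + δw²) = √(57.7 + 0.0646) = 7.60, so δu/u = 0.0958.
Q is then a monomial in u, c:
δQ/Q = √((δu/u)² + (-2·δc/c)²) = √(0.00917 + 0.0104) = 0.140
Q = 16.94, so δQ = 0.140 × 16.94 = 2.37.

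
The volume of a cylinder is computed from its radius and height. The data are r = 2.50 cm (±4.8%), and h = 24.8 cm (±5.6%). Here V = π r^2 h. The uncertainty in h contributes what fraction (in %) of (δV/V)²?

(δV/V)² = (2·δr/r)² + (1·δh/h)²
  r term: (2×0.0480)² = 0.00922
  h term: (1×0.0560)² = 0.00314
Total = 0.0124. Share from h = 0.00314/0.0124 = 0.254.

25.4%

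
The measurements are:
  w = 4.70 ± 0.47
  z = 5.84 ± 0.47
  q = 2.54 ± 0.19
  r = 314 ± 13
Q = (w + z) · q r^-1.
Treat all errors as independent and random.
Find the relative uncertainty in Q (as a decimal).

0.106

Let u = w + z = 10.5. δu = √(δw² + δz²) = √(0.221 + 0.221) = 0.665, so δu/u = 0.0631.
Q is then a monomial in u, q, r:
δQ/Q = √((δu/u)² + (1·δq/q)² + (-1·δr/r)²) = √(0.00398 + 0.00560 + 0.00171) = 0.106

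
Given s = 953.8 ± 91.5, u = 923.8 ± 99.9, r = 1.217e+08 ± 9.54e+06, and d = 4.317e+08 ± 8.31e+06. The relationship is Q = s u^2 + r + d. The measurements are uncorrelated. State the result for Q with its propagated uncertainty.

(1.367 ± 0.193) × 10^9

Let p = s·u^2 = 8.14e+08. δp/p = √((1·δs/s)² + (2·δu/u)²) = √(0.00920 + 0.0468) = 0.237, so δp = 1.93e+08.
Q = p + r + d: δQ = √(δp² + δr² + δd²) = √(3.71e+16 + 9.1e+13 + 6.91e+13) = 1.93e+08
Q = 1.367e+09.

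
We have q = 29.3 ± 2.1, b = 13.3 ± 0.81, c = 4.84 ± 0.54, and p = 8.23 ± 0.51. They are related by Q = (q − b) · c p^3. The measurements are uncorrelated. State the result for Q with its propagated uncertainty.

43200 ± 11200

Let u = q − b = 16.0. δu = √(δq² + δb²) = √(4.41 + 0.656) = 2.25, so δu/u = 0.141.
Q is then a monomial in u, c, p:
δQ/Q = √((δu/u)² + (1·δc/c)² + (3·δp/p)²) = √(0.0198 + 0.0124 + 0.0346) = 0.258
Q = 43200, so δQ = 0.258 × 43200 = 11200.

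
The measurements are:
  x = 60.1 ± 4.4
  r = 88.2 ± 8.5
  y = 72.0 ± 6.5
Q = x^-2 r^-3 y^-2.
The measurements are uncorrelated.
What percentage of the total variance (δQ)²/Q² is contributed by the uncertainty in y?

23.7%

(δQ/Q)² = (-2·δx/x)² + (-3·δr/r)² + (-2·δy/y)²
  x term: (-2×0.0732)² = 0.0214
  r term: (-3×0.0964)² = 0.0836
  y term: (-2×0.0903)² = 0.0326
Total = 0.138. Share from y = 0.0326/0.138 = 0.237.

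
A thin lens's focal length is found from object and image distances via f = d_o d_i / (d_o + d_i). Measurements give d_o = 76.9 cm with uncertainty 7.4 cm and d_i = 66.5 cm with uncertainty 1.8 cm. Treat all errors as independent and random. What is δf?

1.67 cm

∂f/∂d_o = (d_i/(d_o+d_i))² = 0.215;  ∂f/∂d_i = (d_o/(d_o+d_i))² = 0.288
δf = √((∂f/∂d_o · δd_o)² + (∂f/∂d_i · δd_i)²) = √(2.53 + 0.268) = 1.67 cm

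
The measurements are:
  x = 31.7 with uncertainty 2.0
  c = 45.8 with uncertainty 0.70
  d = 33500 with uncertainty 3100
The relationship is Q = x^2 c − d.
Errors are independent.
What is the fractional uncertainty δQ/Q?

0.529

Let p = x^2·c = 46000. δp/p = √((2·δx/x)² + (1·δc/c)²) = √(0.0159 + 0.000234) = 0.127, so δp = 5850.
Q = p − d: δQ = √(δp² + δd²) = √(3.42e+07 + 9.61e+06) = 6620
Q = 12500, so δQ/Q = 6620/12500 = 0.529.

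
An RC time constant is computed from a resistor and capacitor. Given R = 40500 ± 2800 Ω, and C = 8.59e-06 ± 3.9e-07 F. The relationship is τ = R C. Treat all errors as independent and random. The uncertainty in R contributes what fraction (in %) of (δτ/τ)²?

(δτ/τ)² = (1·δR/R)² + (1·δC/C)²
  R term: (1×0.0691)² = 0.00478
  C term: (1×0.0454)² = 0.00206
Total = 0.00684. Share from R = 0.00478/0.00684 = 0.699.

69.9%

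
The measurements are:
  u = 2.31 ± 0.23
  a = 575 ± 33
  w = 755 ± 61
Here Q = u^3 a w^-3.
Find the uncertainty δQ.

Relative error in a monomial: (δQ/Q)² = Σ (nᵢ · δxᵢ/xᵢ)².
  (3·δu/u)² = (3×0.0996)² = 0.0892;  (1·δa/a)² = (1×0.0574)² = 0.00329;  (-3·δw/w)² = (-3×0.0808)² = 0.0588
δQ/Q = √(0.151) = 0.389
Q = 1.65e-05, so δQ = 0.389 × 1.65e-05 = 6.41e-06.

6.41e-06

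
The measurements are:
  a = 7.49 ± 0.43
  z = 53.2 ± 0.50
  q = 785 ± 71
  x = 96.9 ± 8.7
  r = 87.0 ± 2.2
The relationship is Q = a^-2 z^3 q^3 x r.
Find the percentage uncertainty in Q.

31.0%

Products/powers → add relative errors in quadrature, weighted by exponent:
  (-2·δa/a)² = (-2×0.0574)² = 0.0132;  (3·δz/z)² = (3×0.00940)² = 0.000795;  (3·δq/q)² = (3×0.0904)² = 0.0736;  (1·δx/x)² = (1×0.0898)² = 0.00806;  (1·δr/r)² = (1×0.0253)² = 0.000639
δQ/Q = √(0.0963) = 0.310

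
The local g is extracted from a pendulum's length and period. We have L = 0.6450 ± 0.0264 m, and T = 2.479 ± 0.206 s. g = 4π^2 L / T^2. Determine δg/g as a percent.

17.1%

Each factor contributes (exponent × relative error)² to (δg/g)²:
  (1·δL/L)² = (1×0.0409)² = 0.00168;  (-2·δT/T)² = (-2×0.0831)² = 0.0276
δg/g = √(0.0293) = 0.171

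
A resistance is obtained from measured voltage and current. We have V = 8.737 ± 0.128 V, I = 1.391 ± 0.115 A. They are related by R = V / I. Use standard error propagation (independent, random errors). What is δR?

0.527 Ω

Products/powers → add relative errors in quadrature, weighted by exponent:
  (1·δV/V)² = (1×0.0147)² = 0.000215;  (-1·δI/I)² = (-1×0.0827)² = 0.00684
δR/R = √(0.00705) = 0.0840
R = 6.281 Ω, so δR = 0.0840 × 6.281 = 0.527 Ω.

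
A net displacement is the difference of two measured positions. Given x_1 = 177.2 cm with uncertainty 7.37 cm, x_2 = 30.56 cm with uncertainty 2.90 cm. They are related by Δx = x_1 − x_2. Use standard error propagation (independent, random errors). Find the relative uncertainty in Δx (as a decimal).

0.0540

Δx is a linear combination, so absolute uncertainties add in quadrature:
  (δx_1)² = 54.3;  (δx_2)² = 8.41
δΔx = √(62.7) = 7.92 cm
Δx = 146.6 cm, so δΔx/Δx = 7.92/146.6 = 0.0540.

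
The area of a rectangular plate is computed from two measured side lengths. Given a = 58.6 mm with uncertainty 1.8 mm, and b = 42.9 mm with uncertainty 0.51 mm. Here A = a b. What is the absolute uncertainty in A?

82.8 mm^2

A is a product of powers, so relative uncertainties combine in quadrature:
  (1·δa/a)² = (1×0.0307)² = 0.000944;  (1·δb/b)² = (1×0.0119)² = 0.000141
δA/A = √(0.00108) = 0.0329
A = 2510 mm^2, so δA = 0.0329 × 2510 = 82.8 mm^2.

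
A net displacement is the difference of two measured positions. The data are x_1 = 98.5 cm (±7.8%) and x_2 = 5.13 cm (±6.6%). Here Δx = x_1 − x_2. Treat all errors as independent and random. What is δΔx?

For a sum/difference, combine absolute errors in quadrature:
  (δx_1)² = 59.0;  (δx_2)² = 0.115
δΔx = √(59.1) = 7.69 cm

7.69 cm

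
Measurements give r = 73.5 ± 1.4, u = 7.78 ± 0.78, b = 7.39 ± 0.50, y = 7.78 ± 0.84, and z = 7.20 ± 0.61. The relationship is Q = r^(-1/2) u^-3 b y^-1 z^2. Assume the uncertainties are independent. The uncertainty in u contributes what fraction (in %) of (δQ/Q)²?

(δQ/Q)² = (−½·δr/r)² + (-3·δu/u)² + (1·δb/b)² + (-1·δy/y)² + (2·δz/z)²
  r term: (-0.5×0.0190)² = 9.07e-05
  u term: (-3×0.100)² = 0.0905
  b term: (1×0.0677)² = 0.00458
  y term: (-1×0.108)² = 0.0117
  z term: (2×0.0847)² = 0.0287
Total = 0.136. Share from u = 0.0905/0.136 = 0.668.

66.8%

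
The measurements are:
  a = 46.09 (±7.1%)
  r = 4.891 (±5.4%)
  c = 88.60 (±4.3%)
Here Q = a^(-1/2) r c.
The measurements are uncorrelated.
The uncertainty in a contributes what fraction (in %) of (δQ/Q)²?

20.9%

(δQ/Q)² = (−½·δa/a)² + (1·δr/r)² + (1·δc/c)²
  a term: (-0.5×0.0710)² = 0.00126
  r term: (1×0.0540)² = 0.00292
  c term: (1×0.0430)² = 0.00185
Total = 0.00603. Share from a = 0.00126/0.00603 = 0.209.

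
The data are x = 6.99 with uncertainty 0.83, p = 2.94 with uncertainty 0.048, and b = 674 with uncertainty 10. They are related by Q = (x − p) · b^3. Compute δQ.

2.6e+08

Let u = x − p = 4.05. δu = √(δx² + δp²) = √(0.689 + 0.00230) = 0.831, so δu/u = 0.205.
Q is then a monomial in u, b:
δQ/Q = √((δu/u)² + (3·δb/b)²) = √(0.0421 + 0.00198) = 0.210
Q = 1.24e+09, so δQ = 0.210 × 1.24e+09 = 2.6e+08.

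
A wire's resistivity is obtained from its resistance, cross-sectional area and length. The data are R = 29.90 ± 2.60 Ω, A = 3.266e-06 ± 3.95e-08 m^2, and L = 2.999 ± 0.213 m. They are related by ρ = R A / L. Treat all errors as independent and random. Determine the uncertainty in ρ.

3.68e-06 Ω·m

Since ρ is a product/quotient, work with relative uncertainties:
  (1·δR/R)² = (1×0.0870)² = 0.00756;  (1·δA/A)² = (1×0.0121)² = 0.000146;  (-1·δL/L)² = (-1×0.0710)² = 0.00504
δρ/ρ = √(0.0128) = 0.113
ρ = 3.256e-05 Ω·m, so δρ = 0.113 × 3.256e-05 = 3.68e-06 Ω·m.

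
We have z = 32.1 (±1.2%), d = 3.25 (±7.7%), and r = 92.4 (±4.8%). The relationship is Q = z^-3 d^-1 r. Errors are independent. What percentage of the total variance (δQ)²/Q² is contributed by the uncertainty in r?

(δQ/Q)² = (-3·δz/z)² + (-1·δd/d)² + (1·δr/r)²
  z term: (-3×0.0120)² = 0.00130
  d term: (-1×0.0770)² = 0.00593
  r term: (1×0.0480)² = 0.00230
Total = 0.00953. Share from r = 0.00230/0.00953 = 0.242.

24.2%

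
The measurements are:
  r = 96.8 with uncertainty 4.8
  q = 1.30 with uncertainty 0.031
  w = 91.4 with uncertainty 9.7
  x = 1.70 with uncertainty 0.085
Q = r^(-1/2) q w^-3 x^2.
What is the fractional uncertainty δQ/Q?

0.335

Q is a product of powers, so relative uncertainties combine in quadrature:
  (−½·δr/r)² = (-0.5×0.0496)² = 0.000615;  (1·δq/q)² = (1×0.0238)² = 0.000569;  (-3·δw/w)² = (-3×0.106)² = 0.101;  (2·δx/x)² = (2×0.0500)² = 0.0100
δQ/Q = √(0.113) = 0.335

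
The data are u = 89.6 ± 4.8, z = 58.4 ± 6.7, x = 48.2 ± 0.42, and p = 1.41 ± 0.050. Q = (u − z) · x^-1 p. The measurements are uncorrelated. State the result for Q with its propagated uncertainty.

0.913 ± 0.243

Let w = u − z = 31.2. δw = √(δu² + δz²) = √(23.0 + 44.9) = 8.24, so δw/w = 0.264.
Q is then a monomial in w, x, p:
δQ/Q = √((δw/w)² + (-1·δx/x)² + (1·δp/p)²) = √(0.0698 + 7.59e-05 + 0.00126) = 0.267
Q = 0.913, so δQ = 0.267 × 0.913 = 0.243.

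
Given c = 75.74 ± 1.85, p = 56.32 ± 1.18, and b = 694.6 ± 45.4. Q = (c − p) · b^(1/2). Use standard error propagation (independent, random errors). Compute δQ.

Let u = c − p = 19.42. δu = √(δc² + δp²) = √(3.42 + 1.39) = 2.19, so δu/u = 0.113.
Q is then a monomial in u, b:
δQ/Q = √((δu/u)² + (½·δb/b)²) = √(0.0128 + 0.00107) = 0.118
Q = 511.8, so δQ = 0.118 × 511.8 = 60.2.

60.2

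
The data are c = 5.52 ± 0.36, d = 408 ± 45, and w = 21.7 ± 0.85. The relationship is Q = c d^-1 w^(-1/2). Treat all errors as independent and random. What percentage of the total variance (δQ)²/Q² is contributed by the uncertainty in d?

72.4%

(δQ/Q)² = (1·δc/c)² + (-1·δd/d)² + (−½·δw/w)²
  c term: (1×0.0652)² = 0.00425
  d term: (-1×0.110)² = 0.0122
  w term: (-0.5×0.0392)² = 0.000384
Total = 0.0168. Share from d = 0.0122/0.0168 = 0.724.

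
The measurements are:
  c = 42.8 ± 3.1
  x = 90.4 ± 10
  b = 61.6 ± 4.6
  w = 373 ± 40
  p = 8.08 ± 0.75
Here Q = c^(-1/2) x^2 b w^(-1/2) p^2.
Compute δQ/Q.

Relative error in a monomial: (δQ/Q)² = Σ (nᵢ · δxᵢ/xᵢ)².
  (−½·δc/c)² = (-0.5×0.0724)² = 0.00131;  (2·δx/x)² = (2×0.111)² = 0.0489;  (1·δb/b)² = (1×0.0747)² = 0.00558;  (−½·δw/w)² = (-0.5×0.107)² = 0.00288;  (2·δp/p)² = (2×0.0928)² = 0.0345
δQ/Q = √(0.0932) = 0.305

0.305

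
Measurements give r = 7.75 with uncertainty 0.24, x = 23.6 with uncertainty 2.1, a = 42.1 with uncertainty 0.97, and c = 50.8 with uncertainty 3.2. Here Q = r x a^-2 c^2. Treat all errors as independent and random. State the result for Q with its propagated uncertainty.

266 ± 43.7

For a monomial Q ∝ r, x, a^-2, c^2, fractional errors add in quadrature:
  (1·δr/r)² = (1×0.0310)² = 0.000959;  (1·δx/x)² = (1×0.0890)² = 0.00792;  (-2·δa/a)² = (-2×0.0230)² = 0.00212;  (2·δc/c)² = (2×0.0630)² = 0.0159
δQ/Q = √(0.0269) = 0.164
Q = 266, so δQ = 0.164 × 266 = 43.7.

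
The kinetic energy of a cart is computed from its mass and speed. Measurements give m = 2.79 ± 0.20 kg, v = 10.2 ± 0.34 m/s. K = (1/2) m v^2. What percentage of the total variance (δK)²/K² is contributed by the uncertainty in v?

(δK/K)² = (1·δm/m)² + (2·δv/v)²
  m term: (1×0.0717)² = 0.00514
  v term: (2×0.0333)² = 0.00444
Total = 0.00958. Share from v = 0.00444/0.00958 = 0.464.

46.4%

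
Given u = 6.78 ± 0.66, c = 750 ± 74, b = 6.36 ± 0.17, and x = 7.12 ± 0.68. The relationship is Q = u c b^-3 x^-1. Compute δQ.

Relative error in a monomial: (δQ/Q)² = Σ (nᵢ · δxᵢ/xᵢ)².
  (1·δu/u)² = (1×0.0973)² = 0.00948;  (1·δc/c)² = (1×0.0987)² = 0.00974;  (-3·δb/b)² = (-3×0.0267)² = 0.00643;  (-1·δx/x)² = (-1×0.0955)² = 0.00912
δQ/Q = √(0.0348) = 0.186
Q = 2.78, so δQ = 0.186 × 2.78 = 0.518.

0.518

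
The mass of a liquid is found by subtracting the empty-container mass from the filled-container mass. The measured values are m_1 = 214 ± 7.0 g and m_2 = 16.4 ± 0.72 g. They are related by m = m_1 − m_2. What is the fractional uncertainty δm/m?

Each term contributes (cᵢ δxᵢ)² to (δm)²:
  (δm_1)² = 49.0;  (δm_2)² = 0.518
δm = √(49.5) = 7.04 g
m = 198 g, so δm/m = 7.04/198 = 0.0356.

0.0356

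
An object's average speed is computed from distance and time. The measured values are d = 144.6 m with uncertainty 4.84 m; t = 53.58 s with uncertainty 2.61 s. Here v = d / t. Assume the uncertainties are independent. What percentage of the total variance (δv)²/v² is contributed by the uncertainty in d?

32.1%

(δv/v)² = (1·δd/d)² + (-1·δt/t)²
  d term: (1×0.0335)² = 0.00112
  t term: (-1×0.0487)² = 0.00237
Total = 0.00349. Share from d = 0.00112/0.00349 = 0.321.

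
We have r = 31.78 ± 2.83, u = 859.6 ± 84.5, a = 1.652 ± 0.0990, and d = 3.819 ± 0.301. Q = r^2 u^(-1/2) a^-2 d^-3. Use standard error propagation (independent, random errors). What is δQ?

0.0732

Q is a product of powers, so relative uncertainties combine in quadrature:
  (2·δr/r)² = (2×0.0890)² = 0.0317;  (−½·δu/u)² = (-0.5×0.0983)² = 0.00242;  (-2·δa/a)² = (-2×0.0599)² = 0.0144;  (-3·δd/d)² = (-3×0.0788)² = 0.0559
δQ/Q = √(0.104) = 0.323
Q = 0.2266, so δQ = 0.323 × 0.2266 = 0.0732.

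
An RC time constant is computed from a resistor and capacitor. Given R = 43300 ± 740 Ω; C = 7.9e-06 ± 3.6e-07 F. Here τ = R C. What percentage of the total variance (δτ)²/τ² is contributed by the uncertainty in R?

(δτ/τ)² = (1·δR/R)² + (1·δC/C)²
  R term: (1×0.0171)² = 0.000292
  C term: (1×0.0456)² = 0.00208
Total = 0.00237. Share from R = 0.000292/0.00237 = 0.123.

12.3%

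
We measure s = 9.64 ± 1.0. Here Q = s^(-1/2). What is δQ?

0.0167

For a monomial Q ∝ s^(-1/2), fractional errors add in quadrature:
  (−½·δs/s)² = (-0.5×0.104)² = 0.00269
δQ/Q = √(0.00269) = 0.0519
Q = 0.322, so δQ = 0.0519 × 0.322 = 0.0167.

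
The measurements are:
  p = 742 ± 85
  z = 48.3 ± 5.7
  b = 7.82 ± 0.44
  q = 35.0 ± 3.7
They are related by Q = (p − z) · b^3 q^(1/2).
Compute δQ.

4.23e+05

Let u = p − z = 694. δu = √(δp² + δz²) = √(7220 + 32.5) = 85.2, so δu/u = 0.123.
Q is then a monomial in u, b, q:
δQ/Q = √((δu/u)² + (3·δb/b)² + (½·δq/q)²) = √(0.0151 + 0.0285 + 0.00279) = 0.215
Q = 1.96e+06, so δQ = 0.215 × 1.96e+06 = 4.23e+05.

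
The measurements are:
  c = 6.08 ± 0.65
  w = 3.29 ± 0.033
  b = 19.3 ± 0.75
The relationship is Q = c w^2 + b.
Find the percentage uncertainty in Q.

Let p = c·w^2 = 65.8. δp/p = √((1·δc/c)² + (2·δw/w)²) = √(0.0114 + 0.000402) = 0.109, so δp = 7.16.
Q = p + b: δQ = √(δp² + δb²) = √(51.2 + 0.562) = 7.20
Q = 85.1, so δQ/Q = 7.20/85.1 = 0.0846.

8.46%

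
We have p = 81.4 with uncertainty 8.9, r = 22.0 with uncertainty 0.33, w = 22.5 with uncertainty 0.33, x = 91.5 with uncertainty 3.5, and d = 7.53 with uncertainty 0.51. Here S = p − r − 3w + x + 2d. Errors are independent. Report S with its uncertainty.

Each term contributes (cᵢ δxᵢ)² to (δS)²:
  (δp)² = 79.2;  (δr)² = 0.109;  (3·δw)² = 0.980;  (δx)² = 12.2;  (2·δd)² = 1.04
δS = √(93.6) = 9.67
S = 98.5.

98.5 ± 9.67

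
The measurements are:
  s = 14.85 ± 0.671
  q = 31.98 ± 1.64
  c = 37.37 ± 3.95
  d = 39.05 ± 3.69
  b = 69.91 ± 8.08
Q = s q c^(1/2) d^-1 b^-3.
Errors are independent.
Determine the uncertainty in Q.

8.04e-05

For a monomial Q ∝ s, q, c^(1/2), d^-1, b^-3, fractional errors add in quadrature:
  (1·δs/s)² = (1×0.0452)² = 0.00204;  (1·δq/q)² = (1×0.0513)² = 0.00263;  (½·δc/c)² = (0.5×0.106)² = 0.00279;  (-1·δd/d)² = (-1×0.0945)² = 0.00893;  (-3·δb/b)² = (-3×0.116)² = 0.120
δQ/Q = √(0.137) = 0.370
Q = 0.0002176, so δQ = 0.370 × 0.0002176 = 8.04e-05.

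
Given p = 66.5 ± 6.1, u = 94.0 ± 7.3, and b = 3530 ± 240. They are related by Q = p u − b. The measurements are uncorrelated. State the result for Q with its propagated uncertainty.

2720 ± 789

Let w = p·u = 6250. δw/w = √((1·δp/p)² + (1·δu/u)²) = √(0.00841 + 0.00603) = 0.120, so δw = 751.
Q = w − b: δQ = √(δw² + δb²) = √(5.64e+05 + 57600) = 789
Q = 2720.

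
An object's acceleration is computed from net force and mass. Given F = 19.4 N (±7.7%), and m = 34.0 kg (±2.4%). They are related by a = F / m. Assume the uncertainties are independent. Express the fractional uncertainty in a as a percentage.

8.07%

Relative error in a monomial: (δa/a)² = Σ (nᵢ · δxᵢ/xᵢ)².
  (1·δF/F)² = (1×0.0770)² = 0.00593;  (-1·δm/m)² = (-1×0.0240)² = 0.000576
δa/a = √(0.00651) = 0.0807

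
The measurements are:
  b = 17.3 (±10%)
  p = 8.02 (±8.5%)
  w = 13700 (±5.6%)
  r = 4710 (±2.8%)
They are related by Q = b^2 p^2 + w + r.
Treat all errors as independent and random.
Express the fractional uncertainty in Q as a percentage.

13.6%

Let h = b^2·p^2 = 19300. δh/h = √((2·δb/b)² + (2·δp/p)²) = √(0.0400 + 0.0289) = 0.262, so δh = 5050.
Q = h + w + r: δQ = √(δh² + δw² + δr²) = √(2.55e+07 + 5.89e+05 + 17400) = 5110
Q = 37700, so δQ/Q = 5110/37700 = 0.136.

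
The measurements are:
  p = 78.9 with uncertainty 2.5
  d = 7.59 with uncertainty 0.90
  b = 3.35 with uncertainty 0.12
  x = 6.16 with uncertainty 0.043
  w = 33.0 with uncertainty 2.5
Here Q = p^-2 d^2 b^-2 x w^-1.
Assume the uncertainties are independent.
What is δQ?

4.11e-05

For a monomial Q ∝ p^-2, d^2, b^-2, x, w^-1, fractional errors add in quadrature:
  (-2·δp/p)² = (-2×0.0317)² = 0.00402;  (2·δd/d)² = (2×0.119)² = 0.0562;  (-2·δb/b)² = (-2×0.0358)² = 0.00513;  (1·δx/x)² = (1×0.00698)² = 4.87e-05;  (-1·δw/w)² = (-1×0.0758)² = 0.00574
δQ/Q = √(0.0712) = 0.267
Q = 0.000154, so δQ = 0.267 × 0.000154 = 4.11e-05.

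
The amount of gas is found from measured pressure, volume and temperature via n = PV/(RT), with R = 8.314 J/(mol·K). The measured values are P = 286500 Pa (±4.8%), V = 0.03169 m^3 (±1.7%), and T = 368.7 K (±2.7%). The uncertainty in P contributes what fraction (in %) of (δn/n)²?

(δn/n)² = (1·δP/P)² + (1·δV/V)² + (-1·δT/T)²
  P term: (1×0.0480)² = 0.00230
  V term: (1×0.0170)² = 0.000289
  T term: (-1×0.0270)² = 0.000729
Total = 0.00332. Share from P = 0.00230/0.00332 = 0.694.

69.4%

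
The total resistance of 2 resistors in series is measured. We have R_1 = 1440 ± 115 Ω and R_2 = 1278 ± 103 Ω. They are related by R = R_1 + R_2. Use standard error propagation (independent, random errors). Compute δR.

154 Ω

Each term contributes (cᵢ δxᵢ)² to (δR)²:
  (δR_1)² = 13200;  (δR_2)² = 10600
δR = √(23800) = 154 Ω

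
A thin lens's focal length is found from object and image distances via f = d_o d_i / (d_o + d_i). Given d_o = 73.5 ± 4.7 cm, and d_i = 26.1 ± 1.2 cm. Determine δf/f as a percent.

∂f/∂d_o = (d_i/(d_o+d_i))² = 0.0687;  ∂f/∂d_i = (d_o/(d_o+d_i))² = 0.545
δf = √((∂f/∂d_o · δd_o)² + (∂f/∂d_i · δd_i)²) = √(0.104 + 0.427) = 0.729 cm
f = 19.3 cm, so δf/f = 0.729/19.3 = 0.0378.

3.78%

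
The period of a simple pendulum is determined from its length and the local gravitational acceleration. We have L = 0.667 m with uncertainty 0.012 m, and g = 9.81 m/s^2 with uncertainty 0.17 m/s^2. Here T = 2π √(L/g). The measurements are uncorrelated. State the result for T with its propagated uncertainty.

Relative error in a monomial: (δT/T)² = Σ (nᵢ · δxᵢ/xᵢ)².
  (½·δL/L)² = (0.5×0.0180)² = 8.09e-05;  (−½·δg/g)² = (-0.5×0.0173)² = 7.51e-05
δT/T = √(0.000156) = 0.0125
T = 1.64 s, so δT = 0.0125 × 1.64 = 0.0205 s.

1.64 ± 0.0205 s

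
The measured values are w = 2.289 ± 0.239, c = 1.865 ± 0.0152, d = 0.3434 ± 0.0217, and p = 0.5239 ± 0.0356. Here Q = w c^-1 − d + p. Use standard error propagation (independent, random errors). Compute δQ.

Let h = w·c^-1 = 1.227. δh/h = √((1·δw/w)² + (-1·δc/c)²) = √(0.0109 + 6.64e-05) = 0.105, so δh = 0.129.
Q = h − d + p: δQ = √(δh² + δd² + δp²) = √(0.0165 + 0.000471 + 0.00127) = 0.135

0.135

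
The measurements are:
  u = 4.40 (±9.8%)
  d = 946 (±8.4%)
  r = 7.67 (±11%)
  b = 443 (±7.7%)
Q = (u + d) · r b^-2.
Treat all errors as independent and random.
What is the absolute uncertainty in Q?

Let w = u + d = 950. δw = √(δu² + δd²) = √(0.186 + 6310) = 79.5, so δw/w = 0.0836.
Q is then a monomial in w, r, b:
δQ/Q = √((δw/w)² + (1·δr/r)² + (-2·δb/b)²) = √(0.00699 + 0.0121 + 0.0237) = 0.207
Q = 0.0371, so δQ = 0.207 × 0.0371 = 0.00769.

0.00769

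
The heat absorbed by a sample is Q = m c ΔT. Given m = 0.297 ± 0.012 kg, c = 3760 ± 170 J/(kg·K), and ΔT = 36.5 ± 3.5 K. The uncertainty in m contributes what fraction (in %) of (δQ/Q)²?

12.7%

(δQ/Q)² = (1·δm/m)² + (1·δc/c)² + (1·δΔT/ΔT)²
  m term: (1×0.0404)² = 0.00163
  c term: (1×0.0452)² = 0.00204
  ΔT term: (1×0.0959)² = 0.00919
Total = 0.0129. Share from m = 0.00163/0.0129 = 0.127.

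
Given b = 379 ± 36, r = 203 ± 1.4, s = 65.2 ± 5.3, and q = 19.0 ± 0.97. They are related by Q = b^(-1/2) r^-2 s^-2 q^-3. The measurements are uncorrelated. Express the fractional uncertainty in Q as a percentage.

22.9%

Relative error in a monomial: (δQ/Q)² = Σ (nᵢ · δxᵢ/xᵢ)².
  (−½·δb/b)² = (-0.5×0.0950)² = 0.00226;  (-2·δr/r)² = (-2×0.00690)² = 0.000190;  (-2·δs/s)² = (-2×0.0813)² = 0.0264;  (-3·δq/q)² = (-3×0.0511)² = 0.0235
δQ/Q = √(0.0523) = 0.229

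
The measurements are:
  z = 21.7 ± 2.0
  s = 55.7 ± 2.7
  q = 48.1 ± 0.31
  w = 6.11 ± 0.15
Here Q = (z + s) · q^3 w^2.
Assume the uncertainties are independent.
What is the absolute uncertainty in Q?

Let u = z + s = 77.4. δu = √(δz² + δs²) = √(4.00 + 7.29) = 3.36, so δu/u = 0.0434.
Q is then a monomial in u, q, w:
δQ/Q = √((δu/u)² + (3·δq/q)² + (2·δw/w)²) = √(0.00188 + 0.000374 + 0.00241) = 0.0683
Q = 3.22e+08, so δQ = 0.0683 × 3.22e+08 = 2.2e+07.

2.2e+07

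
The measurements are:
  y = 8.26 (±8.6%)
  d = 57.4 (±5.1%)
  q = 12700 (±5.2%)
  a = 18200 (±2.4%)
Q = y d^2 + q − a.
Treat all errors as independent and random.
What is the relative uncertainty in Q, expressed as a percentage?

Let p = y·d^2 = 27200. δp/p = √((1·δy/y)² + (2·δd/d)²) = √(0.00740 + 0.0104) = 0.133, so δp = 3630.
Q = p + q − a: δQ = √(δp² + δq² + δa²) = √(1.32e+07 + 4.36e+05 + 1.91e+05) = 3720
Q = 21700, so δQ/Q = 3720/21700 = 0.171.

17.1%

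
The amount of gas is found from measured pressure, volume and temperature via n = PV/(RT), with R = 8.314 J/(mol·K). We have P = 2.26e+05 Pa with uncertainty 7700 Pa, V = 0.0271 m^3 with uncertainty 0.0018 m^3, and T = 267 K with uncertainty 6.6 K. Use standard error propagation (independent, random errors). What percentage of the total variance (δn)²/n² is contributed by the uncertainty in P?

(δn/n)² = (1·δP/P)² + (1·δV/V)² + (-1·δT/T)²
  P term: (1×0.0341)² = 0.00116
  V term: (1×0.0664)² = 0.00441
  T term: (-1×0.0247)² = 0.000611
Total = 0.00618. Share from P = 0.00116/0.00618 = 0.188.

18.8%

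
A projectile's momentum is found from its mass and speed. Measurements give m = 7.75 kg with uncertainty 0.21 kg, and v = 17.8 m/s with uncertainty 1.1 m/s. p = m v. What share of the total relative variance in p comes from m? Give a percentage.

(δp/p)² = (1·δm/m)² + (1·δv/v)²
  m term: (1×0.0271)² = 0.000734
  v term: (1×0.0618)² = 0.00382
Total = 0.00455. Share from m = 0.000734/0.00455 = 0.161.

16.1%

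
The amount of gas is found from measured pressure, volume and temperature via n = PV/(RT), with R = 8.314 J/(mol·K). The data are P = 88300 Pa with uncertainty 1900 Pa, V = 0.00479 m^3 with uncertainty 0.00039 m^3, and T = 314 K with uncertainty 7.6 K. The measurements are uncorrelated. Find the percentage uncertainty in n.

8.76%

Since n is a product/quotient, work with relative uncertainties:
  (1·δP/P)² = (1×0.0215)² = 0.000463;  (1·δV/V)² = (1×0.0814)² = 0.00663;  (-1·δT/T)² = (-1×0.0242)² = 0.000586
δn/n = √(0.00768) = 0.0876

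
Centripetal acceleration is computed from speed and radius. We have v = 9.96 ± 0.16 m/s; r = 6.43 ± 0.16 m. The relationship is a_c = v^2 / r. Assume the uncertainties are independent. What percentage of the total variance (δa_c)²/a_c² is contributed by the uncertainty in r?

37.5%

(δa_c/a_c)² = (2·δv/v)² + (-1·δr/r)²
  v term: (2×0.0161)² = 0.00103
  r term: (-1×0.0249)² = 0.000619
Total = 0.00165. Share from r = 0.000619/0.00165 = 0.375.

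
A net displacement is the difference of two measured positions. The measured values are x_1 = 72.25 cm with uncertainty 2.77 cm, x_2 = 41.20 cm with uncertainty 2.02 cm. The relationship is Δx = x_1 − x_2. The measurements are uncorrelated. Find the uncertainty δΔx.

3.43 cm

Δx is a linear combination, so absolute uncertainties add in quadrature:
  (δx_1)² = 7.67;  (δx_2)² = 4.08
δΔx = √(11.8) = 3.43 cm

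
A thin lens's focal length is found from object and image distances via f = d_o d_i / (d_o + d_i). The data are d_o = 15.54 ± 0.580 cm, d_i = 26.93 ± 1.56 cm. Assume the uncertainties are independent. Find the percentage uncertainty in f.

∂f/∂d_o = (d_i/(d_o+d_i))² = 0.402;  ∂f/∂d_i = (d_o/(d_o+d_i))² = 0.134
δf = √((∂f/∂d_o · δd_o)² + (∂f/∂d_i · δd_i)²) = √(0.0544 + 0.0436) = 0.313 cm
f = 9.854 cm, so δf/f = 0.313/9.854 = 0.0318.

3.18%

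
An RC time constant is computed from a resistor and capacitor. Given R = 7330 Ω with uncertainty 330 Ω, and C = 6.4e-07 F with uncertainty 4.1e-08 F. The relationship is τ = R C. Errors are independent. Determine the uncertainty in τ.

Since τ is a product/quotient, work with relative uncertainties:
  (1·δR/R)² = (1×0.0450)² = 0.00203;  (1·δC/C)² = (1×0.0641)² = 0.00410
δτ/τ = √(0.00613) = 0.0783
τ = 0.00469 s, so δτ = 0.0783 × 0.00469 = 0.000367 s.

0.000367 s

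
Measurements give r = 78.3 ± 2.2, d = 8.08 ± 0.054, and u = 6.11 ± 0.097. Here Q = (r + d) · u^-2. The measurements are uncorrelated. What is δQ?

0.0942

Let w = r + d = 86.4. δw = √(δr² + δd²) = √(4.84 + 0.00292) = 2.20, so δw/w = 0.0255.
Q is then a monomial in w, u:
δQ/Q = √((δw/w)² + (-2·δu/u)²) = √(0.000649 + 0.00101) = 0.0407
Q = 2.31, so δQ = 0.0407 × 2.31 = 0.0942.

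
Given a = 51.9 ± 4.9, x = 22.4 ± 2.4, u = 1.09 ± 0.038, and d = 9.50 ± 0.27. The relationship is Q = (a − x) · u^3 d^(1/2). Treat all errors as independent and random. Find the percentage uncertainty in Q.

Let w = a − x = 29.5. δw = √(δa² + δx²) = √(24.0 + 5.76) = 5.46, so δw/w = 0.185.
Q is then a monomial in w, u, d:
δQ/Q = √((δw/w)² + (3·δu/u)² + (½·δd/d)²) = √(0.0342 + 0.0109 + 0.000202) = 0.213

21.3%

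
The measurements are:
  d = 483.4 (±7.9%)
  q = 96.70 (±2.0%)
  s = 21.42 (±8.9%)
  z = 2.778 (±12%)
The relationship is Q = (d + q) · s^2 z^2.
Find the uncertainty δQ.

Let u = d + q = 580.1. δu = √(δd² + δq²) = √(1460 + 3.74) = 38.2, so δu/u = 0.0659.
Q is then a monomial in u, s, z:
δQ/Q = √((δu/u)² + (2·δs/s)² + (2·δz/z)²) = √(0.00434 + 0.0317 + 0.0576) = 0.306
Q = 2.054e+06, so δQ = 0.306 × 2.054e+06 = 6.29e+05.

6.29e+05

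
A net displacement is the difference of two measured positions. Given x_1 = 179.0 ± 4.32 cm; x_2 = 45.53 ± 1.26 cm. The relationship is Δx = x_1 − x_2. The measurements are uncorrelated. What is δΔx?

4.50 cm

Sums and differences: (δΔx)² = Σ (cᵢ δxᵢ)².
  (δx_1)² = 18.7;  (δx_2)² = 1.59
δΔx = √(20.2) = 4.50 cm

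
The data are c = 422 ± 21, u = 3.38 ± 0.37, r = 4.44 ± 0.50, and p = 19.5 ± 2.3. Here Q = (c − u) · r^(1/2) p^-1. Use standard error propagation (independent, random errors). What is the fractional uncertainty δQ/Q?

Let w = c − u = 419. δw = √(δc² + δu²) = √(441 + 0.137) = 21.0, so δw/w = 0.0502.
Q is then a monomial in w, r, p:
δQ/Q = √((δw/w)² + (½·δr/r)² + (-1·δp/p)²) = √(0.00252 + 0.00317 + 0.0139) = 0.140

0.140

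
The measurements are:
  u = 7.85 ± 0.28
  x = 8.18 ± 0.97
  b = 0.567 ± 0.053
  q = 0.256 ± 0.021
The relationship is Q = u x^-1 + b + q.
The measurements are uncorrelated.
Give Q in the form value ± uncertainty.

Let p = u·x^-1 = 0.960. δp/p = √((1·δu/u)² + (-1·δx/x)²) = √(0.00127 + 0.0141) = 0.124, so δp = 0.119.
Q = p + b + q: δQ = √(δp² + δb² + δq²) = √(0.0141 + 0.00281 + 0.000441) = 0.132
Q = 1.78.

1.78 ± 0.132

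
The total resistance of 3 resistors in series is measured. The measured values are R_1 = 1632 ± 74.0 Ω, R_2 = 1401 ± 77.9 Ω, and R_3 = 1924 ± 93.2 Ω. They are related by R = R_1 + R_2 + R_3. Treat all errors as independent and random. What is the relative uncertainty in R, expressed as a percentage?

2.87%

R is a linear combination, so absolute uncertainties add in quadrature:
  (δR_1)² = 5480;  (δR_2)² = 6070;  (δR_3)² = 8690
δR = √(20200) = 142 Ω
R = 4957 Ω, so δR/R = 142/4957 = 0.0287.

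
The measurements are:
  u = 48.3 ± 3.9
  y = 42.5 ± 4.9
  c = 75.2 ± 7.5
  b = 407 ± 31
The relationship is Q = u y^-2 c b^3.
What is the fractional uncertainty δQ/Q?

For a monomial Q ∝ u, y^-2, c, b^3, fractional errors add in quadrature:
  (1·δu/u)² = (1×0.0807)² = 0.00652;  (-2·δy/y)² = (-2×0.115)² = 0.0532;  (1·δc/c)² = (1×0.0997)² = 0.00995;  (3·δb/b)² = (3×0.0762)² = 0.0522
δQ/Q = √(0.122) = 0.349

0.349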